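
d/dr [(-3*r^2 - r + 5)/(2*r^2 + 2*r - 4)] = (-r^2 + r - 3/2)/(r^4 + 2*r^3 - 3*r^2 - 4*r + 4)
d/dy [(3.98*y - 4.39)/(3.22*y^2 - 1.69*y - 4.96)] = (-12.8156*y^2 + 28.2716*y - 27.1599)/(10.3684*y^4 - 10.8836*y^3 - 29.0863*y^2 + 16.7648*y + 24.6016)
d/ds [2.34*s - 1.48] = 2.34000000000000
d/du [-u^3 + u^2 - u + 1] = -3*u^2 + 2*u - 1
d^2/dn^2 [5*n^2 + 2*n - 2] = 10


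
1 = 1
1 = 1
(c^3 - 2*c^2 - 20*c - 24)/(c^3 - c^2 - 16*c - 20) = (c - 6)/(c - 5)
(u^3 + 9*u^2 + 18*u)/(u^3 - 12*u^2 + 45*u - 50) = u*(u^2 + 9*u + 18)/(u^3 - 12*u^2 + 45*u - 50)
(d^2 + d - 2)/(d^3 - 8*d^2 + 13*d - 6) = (d + 2)/(d^2 - 7*d + 6)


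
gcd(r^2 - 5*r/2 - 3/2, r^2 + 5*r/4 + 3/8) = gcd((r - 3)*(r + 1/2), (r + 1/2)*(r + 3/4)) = r + 1/2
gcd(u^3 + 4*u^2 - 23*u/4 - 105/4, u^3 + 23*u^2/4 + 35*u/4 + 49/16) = u + 7/2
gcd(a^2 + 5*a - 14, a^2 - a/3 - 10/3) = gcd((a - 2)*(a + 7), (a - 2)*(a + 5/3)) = a - 2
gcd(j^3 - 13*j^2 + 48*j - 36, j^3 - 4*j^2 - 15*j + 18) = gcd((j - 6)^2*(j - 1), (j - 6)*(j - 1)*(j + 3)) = j^2 - 7*j + 6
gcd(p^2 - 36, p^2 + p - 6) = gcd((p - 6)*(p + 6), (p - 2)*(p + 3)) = 1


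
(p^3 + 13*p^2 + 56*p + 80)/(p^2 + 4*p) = p + 9 + 20/p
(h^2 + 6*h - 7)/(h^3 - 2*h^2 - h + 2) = (h + 7)/(h^2 - h - 2)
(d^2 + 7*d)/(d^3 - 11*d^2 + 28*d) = (d + 7)/(d^2 - 11*d + 28)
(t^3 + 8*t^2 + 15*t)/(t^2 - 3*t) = (t^2 + 8*t + 15)/(t - 3)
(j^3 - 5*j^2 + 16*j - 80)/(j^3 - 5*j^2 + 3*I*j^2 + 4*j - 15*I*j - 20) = (j - 4*I)/(j - I)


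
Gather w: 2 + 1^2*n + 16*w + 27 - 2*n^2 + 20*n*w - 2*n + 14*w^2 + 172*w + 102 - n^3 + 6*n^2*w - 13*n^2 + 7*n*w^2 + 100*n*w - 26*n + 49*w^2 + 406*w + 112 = -n^3 - 15*n^2 - 27*n + w^2*(7*n + 63) + w*(6*n^2 + 120*n + 594) + 243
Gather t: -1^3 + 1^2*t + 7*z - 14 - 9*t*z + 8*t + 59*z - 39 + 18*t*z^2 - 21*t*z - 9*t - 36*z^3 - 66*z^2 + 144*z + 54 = t*(18*z^2 - 30*z) - 36*z^3 - 66*z^2 + 210*z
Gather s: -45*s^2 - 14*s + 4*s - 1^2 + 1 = -45*s^2 - 10*s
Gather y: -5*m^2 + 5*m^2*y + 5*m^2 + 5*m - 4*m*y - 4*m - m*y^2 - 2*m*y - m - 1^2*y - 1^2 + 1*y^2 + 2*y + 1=y^2*(1 - m) + y*(5*m^2 - 6*m + 1)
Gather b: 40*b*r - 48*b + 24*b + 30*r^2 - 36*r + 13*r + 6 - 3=b*(40*r - 24) + 30*r^2 - 23*r + 3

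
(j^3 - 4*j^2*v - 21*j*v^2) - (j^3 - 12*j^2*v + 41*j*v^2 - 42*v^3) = 8*j^2*v - 62*j*v^2 + 42*v^3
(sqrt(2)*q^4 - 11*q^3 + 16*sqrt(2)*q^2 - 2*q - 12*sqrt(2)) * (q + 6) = sqrt(2)*q^5 - 11*q^4 + 6*sqrt(2)*q^4 - 66*q^3 + 16*sqrt(2)*q^3 - 2*q^2 + 96*sqrt(2)*q^2 - 12*sqrt(2)*q - 12*q - 72*sqrt(2)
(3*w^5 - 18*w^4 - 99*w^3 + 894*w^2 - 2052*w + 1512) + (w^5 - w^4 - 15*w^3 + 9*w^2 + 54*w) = 4*w^5 - 19*w^4 - 114*w^3 + 903*w^2 - 1998*w + 1512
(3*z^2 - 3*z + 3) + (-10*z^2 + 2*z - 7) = -7*z^2 - z - 4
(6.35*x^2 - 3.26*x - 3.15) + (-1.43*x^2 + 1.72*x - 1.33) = 4.92*x^2 - 1.54*x - 4.48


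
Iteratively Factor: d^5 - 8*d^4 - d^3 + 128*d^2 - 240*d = (d)*(d^4 - 8*d^3 - d^2 + 128*d - 240) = d*(d - 4)*(d^3 - 4*d^2 - 17*d + 60) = d*(d - 5)*(d - 4)*(d^2 + d - 12) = d*(d - 5)*(d - 4)*(d - 3)*(d + 4)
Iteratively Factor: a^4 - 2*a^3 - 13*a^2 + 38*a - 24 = (a - 1)*(a^3 - a^2 - 14*a + 24) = (a - 1)*(a + 4)*(a^2 - 5*a + 6) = (a - 3)*(a - 1)*(a + 4)*(a - 2)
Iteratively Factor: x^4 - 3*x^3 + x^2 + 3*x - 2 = (x - 1)*(x^3 - 2*x^2 - x + 2) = (x - 2)*(x - 1)*(x^2 - 1) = (x - 2)*(x - 1)*(x + 1)*(x - 1)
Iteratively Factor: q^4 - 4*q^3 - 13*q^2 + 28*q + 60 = (q - 3)*(q^3 - q^2 - 16*q - 20) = (q - 3)*(q + 2)*(q^2 - 3*q - 10) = (q - 5)*(q - 3)*(q + 2)*(q + 2)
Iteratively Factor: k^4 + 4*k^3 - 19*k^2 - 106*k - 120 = (k + 2)*(k^3 + 2*k^2 - 23*k - 60) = (k + 2)*(k + 3)*(k^2 - k - 20) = (k - 5)*(k + 2)*(k + 3)*(k + 4)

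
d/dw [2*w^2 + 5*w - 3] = 4*w + 5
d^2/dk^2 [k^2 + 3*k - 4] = 2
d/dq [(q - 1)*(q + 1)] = 2*q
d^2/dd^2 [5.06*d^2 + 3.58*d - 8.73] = 10.1200000000000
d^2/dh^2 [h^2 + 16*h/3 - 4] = 2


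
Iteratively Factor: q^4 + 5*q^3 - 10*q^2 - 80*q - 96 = (q + 2)*(q^3 + 3*q^2 - 16*q - 48) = (q - 4)*(q + 2)*(q^2 + 7*q + 12) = (q - 4)*(q + 2)*(q + 3)*(q + 4)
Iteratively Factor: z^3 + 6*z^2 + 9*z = (z + 3)*(z^2 + 3*z) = z*(z + 3)*(z + 3)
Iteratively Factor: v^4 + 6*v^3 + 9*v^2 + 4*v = (v + 1)*(v^3 + 5*v^2 + 4*v) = v*(v + 1)*(v^2 + 5*v + 4) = v*(v + 1)*(v + 4)*(v + 1)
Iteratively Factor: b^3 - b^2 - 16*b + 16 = (b - 1)*(b^2 - 16) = (b - 1)*(b + 4)*(b - 4)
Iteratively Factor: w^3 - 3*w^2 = (w)*(w^2 - 3*w) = w^2*(w - 3)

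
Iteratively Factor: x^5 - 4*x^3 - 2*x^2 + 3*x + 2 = (x + 1)*(x^4 - x^3 - 3*x^2 + x + 2) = (x - 2)*(x + 1)*(x^3 + x^2 - x - 1) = (x - 2)*(x + 1)^2*(x^2 - 1) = (x - 2)*(x + 1)^3*(x - 1)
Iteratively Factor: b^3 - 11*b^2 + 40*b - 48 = (b - 4)*(b^2 - 7*b + 12) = (b - 4)^2*(b - 3)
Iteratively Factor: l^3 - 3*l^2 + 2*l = (l - 2)*(l^2 - l) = l*(l - 2)*(l - 1)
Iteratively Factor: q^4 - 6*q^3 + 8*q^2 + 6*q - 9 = (q - 3)*(q^3 - 3*q^2 - q + 3) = (q - 3)^2*(q^2 - 1) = (q - 3)^2*(q + 1)*(q - 1)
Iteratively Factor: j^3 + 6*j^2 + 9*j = (j)*(j^2 + 6*j + 9) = j*(j + 3)*(j + 3)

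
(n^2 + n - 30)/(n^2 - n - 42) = (n - 5)/(n - 7)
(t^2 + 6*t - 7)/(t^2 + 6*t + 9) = (t^2 + 6*t - 7)/(t^2 + 6*t + 9)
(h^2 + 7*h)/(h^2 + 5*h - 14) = h/(h - 2)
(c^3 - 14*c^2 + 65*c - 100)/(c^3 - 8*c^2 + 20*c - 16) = (c^2 - 10*c + 25)/(c^2 - 4*c + 4)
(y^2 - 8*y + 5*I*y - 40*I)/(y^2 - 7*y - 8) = (y + 5*I)/(y + 1)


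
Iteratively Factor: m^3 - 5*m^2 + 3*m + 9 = (m - 3)*(m^2 - 2*m - 3) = (m - 3)^2*(m + 1)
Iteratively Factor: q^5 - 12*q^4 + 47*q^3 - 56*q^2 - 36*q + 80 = (q + 1)*(q^4 - 13*q^3 + 60*q^2 - 116*q + 80) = (q - 4)*(q + 1)*(q^3 - 9*q^2 + 24*q - 20) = (q - 4)*(q - 2)*(q + 1)*(q^2 - 7*q + 10) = (q - 5)*(q - 4)*(q - 2)*(q + 1)*(q - 2)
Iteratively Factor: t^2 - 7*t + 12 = (t - 3)*(t - 4)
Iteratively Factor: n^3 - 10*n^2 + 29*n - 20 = (n - 4)*(n^2 - 6*n + 5) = (n - 4)*(n - 1)*(n - 5)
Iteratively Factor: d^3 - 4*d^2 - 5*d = (d - 5)*(d^2 + d) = d*(d - 5)*(d + 1)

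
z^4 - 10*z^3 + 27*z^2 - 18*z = z*(z - 6)*(z - 3)*(z - 1)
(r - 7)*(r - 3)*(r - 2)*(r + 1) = r^4 - 11*r^3 + 29*r^2 - r - 42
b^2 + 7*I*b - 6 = (b + I)*(b + 6*I)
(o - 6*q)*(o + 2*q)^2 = o^3 - 2*o^2*q - 20*o*q^2 - 24*q^3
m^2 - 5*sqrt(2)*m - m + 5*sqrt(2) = (m - 1)*(m - 5*sqrt(2))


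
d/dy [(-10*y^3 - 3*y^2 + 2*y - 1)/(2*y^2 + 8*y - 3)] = 2*(-10*y^4 - 80*y^3 + 31*y^2 + 11*y + 1)/(4*y^4 + 32*y^3 + 52*y^2 - 48*y + 9)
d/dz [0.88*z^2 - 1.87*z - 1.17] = 1.76*z - 1.87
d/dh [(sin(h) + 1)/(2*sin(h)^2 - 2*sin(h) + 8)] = (-2*sin(h) + cos(h)^2 + 4)*cos(h)/(2*(sin(h)^2 - sin(h) + 4)^2)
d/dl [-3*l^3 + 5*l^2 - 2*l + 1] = -9*l^2 + 10*l - 2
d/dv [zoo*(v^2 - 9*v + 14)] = zoo*(v + 1)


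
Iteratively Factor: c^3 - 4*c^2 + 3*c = (c)*(c^2 - 4*c + 3) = c*(c - 3)*(c - 1)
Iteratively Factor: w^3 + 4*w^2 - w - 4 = (w - 1)*(w^2 + 5*w + 4) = (w - 1)*(w + 4)*(w + 1)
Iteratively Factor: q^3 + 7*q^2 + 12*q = (q)*(q^2 + 7*q + 12) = q*(q + 3)*(q + 4)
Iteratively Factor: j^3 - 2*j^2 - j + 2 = (j + 1)*(j^2 - 3*j + 2) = (j - 1)*(j + 1)*(j - 2)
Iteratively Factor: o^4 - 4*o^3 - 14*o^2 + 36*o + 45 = (o - 5)*(o^3 + o^2 - 9*o - 9) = (o - 5)*(o + 3)*(o^2 - 2*o - 3) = (o - 5)*(o - 3)*(o + 3)*(o + 1)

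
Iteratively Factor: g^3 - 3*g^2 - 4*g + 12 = (g - 3)*(g^2 - 4) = (g - 3)*(g - 2)*(g + 2)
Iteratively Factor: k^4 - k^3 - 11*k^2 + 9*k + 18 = (k + 3)*(k^3 - 4*k^2 + k + 6) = (k - 2)*(k + 3)*(k^2 - 2*k - 3) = (k - 3)*(k - 2)*(k + 3)*(k + 1)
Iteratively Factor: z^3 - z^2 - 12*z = (z - 4)*(z^2 + 3*z) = (z - 4)*(z + 3)*(z)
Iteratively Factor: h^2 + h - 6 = (h - 2)*(h + 3)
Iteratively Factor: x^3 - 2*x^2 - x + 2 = (x - 2)*(x^2 - 1) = (x - 2)*(x + 1)*(x - 1)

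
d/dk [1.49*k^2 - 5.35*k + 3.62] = 2.98*k - 5.35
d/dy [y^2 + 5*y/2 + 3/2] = 2*y + 5/2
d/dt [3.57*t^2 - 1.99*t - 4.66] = 7.14*t - 1.99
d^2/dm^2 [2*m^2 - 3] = 4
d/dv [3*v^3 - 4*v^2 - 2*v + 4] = 9*v^2 - 8*v - 2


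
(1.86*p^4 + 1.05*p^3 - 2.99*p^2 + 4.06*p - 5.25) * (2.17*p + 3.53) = 4.0362*p^5 + 8.8443*p^4 - 2.7818*p^3 - 1.7445*p^2 + 2.9393*p - 18.5325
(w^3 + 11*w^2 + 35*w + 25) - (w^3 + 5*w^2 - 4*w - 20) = 6*w^2 + 39*w + 45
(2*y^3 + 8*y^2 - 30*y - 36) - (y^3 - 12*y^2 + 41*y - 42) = y^3 + 20*y^2 - 71*y + 6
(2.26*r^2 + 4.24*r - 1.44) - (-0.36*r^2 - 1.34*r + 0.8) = 2.62*r^2 + 5.58*r - 2.24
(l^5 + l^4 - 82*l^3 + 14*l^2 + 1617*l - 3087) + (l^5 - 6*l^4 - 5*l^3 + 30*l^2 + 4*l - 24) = 2*l^5 - 5*l^4 - 87*l^3 + 44*l^2 + 1621*l - 3111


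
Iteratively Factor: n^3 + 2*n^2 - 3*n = (n - 1)*(n^2 + 3*n) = n*(n - 1)*(n + 3)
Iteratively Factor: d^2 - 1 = (d - 1)*(d + 1)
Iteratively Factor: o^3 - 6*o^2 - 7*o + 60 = (o + 3)*(o^2 - 9*o + 20) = (o - 4)*(o + 3)*(o - 5)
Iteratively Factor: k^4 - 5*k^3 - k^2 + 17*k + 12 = (k - 4)*(k^3 - k^2 - 5*k - 3) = (k - 4)*(k - 3)*(k^2 + 2*k + 1) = (k - 4)*(k - 3)*(k + 1)*(k + 1)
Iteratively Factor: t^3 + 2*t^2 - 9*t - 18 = (t + 3)*(t^2 - t - 6) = (t + 2)*(t + 3)*(t - 3)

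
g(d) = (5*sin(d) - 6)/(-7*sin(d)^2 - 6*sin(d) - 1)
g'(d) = (14*sin(d)*cos(d) + 6*cos(d))*(5*sin(d) - 6)/(-7*sin(d)^2 - 6*sin(d) - 1)^2 + 5*cos(d)/(-7*sin(d)^2 - 6*sin(d) - 1) = (35*sin(d)^2 - 84*sin(d) - 41)*cos(d)/(7*sin(d)^2 + 6*sin(d) + 1)^2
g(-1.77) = 5.91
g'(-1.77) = -4.36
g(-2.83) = -41.50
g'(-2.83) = 345.40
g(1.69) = 0.07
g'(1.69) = 0.06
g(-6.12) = 2.40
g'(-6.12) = -11.37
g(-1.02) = 10.58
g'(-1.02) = 31.15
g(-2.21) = 14.44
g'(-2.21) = -60.74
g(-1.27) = 6.51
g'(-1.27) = 7.70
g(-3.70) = 0.55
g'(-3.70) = 1.70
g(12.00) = -42.55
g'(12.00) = 286.72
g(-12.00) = 0.53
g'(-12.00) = -1.65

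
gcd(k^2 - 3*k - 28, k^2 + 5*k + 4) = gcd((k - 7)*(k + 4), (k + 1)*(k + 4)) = k + 4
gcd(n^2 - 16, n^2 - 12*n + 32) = n - 4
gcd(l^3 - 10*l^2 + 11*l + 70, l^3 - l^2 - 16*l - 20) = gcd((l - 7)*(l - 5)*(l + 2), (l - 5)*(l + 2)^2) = l^2 - 3*l - 10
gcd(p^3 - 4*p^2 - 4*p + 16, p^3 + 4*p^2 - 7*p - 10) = p - 2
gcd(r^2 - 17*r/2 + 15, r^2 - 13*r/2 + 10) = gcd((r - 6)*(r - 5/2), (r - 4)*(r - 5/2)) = r - 5/2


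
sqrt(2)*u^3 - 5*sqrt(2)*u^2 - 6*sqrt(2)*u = u*(u - 6)*(sqrt(2)*u + sqrt(2))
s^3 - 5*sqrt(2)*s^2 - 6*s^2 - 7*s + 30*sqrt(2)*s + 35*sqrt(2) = (s - 7)*(s + 1)*(s - 5*sqrt(2))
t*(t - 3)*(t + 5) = t^3 + 2*t^2 - 15*t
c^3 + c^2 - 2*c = c*(c - 1)*(c + 2)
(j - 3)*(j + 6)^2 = j^3 + 9*j^2 - 108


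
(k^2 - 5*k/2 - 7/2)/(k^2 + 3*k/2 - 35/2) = (k + 1)/(k + 5)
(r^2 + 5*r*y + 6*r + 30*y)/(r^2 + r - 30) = (r + 5*y)/(r - 5)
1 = 1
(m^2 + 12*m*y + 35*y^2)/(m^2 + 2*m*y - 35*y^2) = (-m - 5*y)/(-m + 5*y)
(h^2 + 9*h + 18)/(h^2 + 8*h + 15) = (h + 6)/(h + 5)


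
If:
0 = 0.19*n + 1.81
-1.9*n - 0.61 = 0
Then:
No Solution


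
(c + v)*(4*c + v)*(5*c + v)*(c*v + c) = 20*c^4*v + 20*c^4 + 29*c^3*v^2 + 29*c^3*v + 10*c^2*v^3 + 10*c^2*v^2 + c*v^4 + c*v^3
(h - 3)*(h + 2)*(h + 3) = h^3 + 2*h^2 - 9*h - 18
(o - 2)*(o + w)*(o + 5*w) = o^3 + 6*o^2*w - 2*o^2 + 5*o*w^2 - 12*o*w - 10*w^2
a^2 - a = a*(a - 1)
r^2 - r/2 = r*(r - 1/2)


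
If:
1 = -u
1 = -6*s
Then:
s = -1/6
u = -1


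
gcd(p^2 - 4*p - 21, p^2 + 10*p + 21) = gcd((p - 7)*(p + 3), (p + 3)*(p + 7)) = p + 3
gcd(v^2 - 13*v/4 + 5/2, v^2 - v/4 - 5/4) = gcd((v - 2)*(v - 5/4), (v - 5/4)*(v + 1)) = v - 5/4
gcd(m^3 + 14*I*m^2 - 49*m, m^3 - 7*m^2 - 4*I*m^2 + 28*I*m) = m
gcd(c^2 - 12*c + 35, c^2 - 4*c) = 1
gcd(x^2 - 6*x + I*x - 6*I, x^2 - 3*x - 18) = x - 6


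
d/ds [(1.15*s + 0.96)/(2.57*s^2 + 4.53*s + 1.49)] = (2.9555*s^2 + 5.2095*s - (1.15*s + 0.96)*(5.14*s + 4.53) + 1.7135)/(2.57*s^2 + 4.53*s + 1.49)^2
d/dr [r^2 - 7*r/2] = 2*r - 7/2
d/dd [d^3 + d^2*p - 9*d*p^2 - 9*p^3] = 3*d^2 + 2*d*p - 9*p^2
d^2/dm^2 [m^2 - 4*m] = 2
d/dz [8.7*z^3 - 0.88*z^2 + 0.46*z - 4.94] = 26.1*z^2 - 1.76*z + 0.46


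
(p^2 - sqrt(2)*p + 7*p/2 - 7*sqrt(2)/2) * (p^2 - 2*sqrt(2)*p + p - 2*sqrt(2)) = p^4 - 3*sqrt(2)*p^3 + 9*p^3/2 - 27*sqrt(2)*p^2/2 + 15*p^2/2 - 21*sqrt(2)*p/2 + 18*p + 14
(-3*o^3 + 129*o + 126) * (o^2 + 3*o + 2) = -3*o^5 - 9*o^4 + 123*o^3 + 513*o^2 + 636*o + 252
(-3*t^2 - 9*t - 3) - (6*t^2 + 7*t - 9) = -9*t^2 - 16*t + 6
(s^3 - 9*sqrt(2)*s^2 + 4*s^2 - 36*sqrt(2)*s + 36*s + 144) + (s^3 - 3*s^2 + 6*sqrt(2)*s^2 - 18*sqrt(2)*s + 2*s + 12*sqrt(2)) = 2*s^3 - 3*sqrt(2)*s^2 + s^2 - 54*sqrt(2)*s + 38*s + 12*sqrt(2) + 144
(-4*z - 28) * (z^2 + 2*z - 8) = -4*z^3 - 36*z^2 - 24*z + 224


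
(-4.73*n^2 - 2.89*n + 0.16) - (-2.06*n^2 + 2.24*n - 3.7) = -2.67*n^2 - 5.13*n + 3.86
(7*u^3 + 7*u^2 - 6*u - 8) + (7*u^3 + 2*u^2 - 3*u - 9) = 14*u^3 + 9*u^2 - 9*u - 17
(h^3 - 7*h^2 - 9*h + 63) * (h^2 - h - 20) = h^5 - 8*h^4 - 22*h^3 + 212*h^2 + 117*h - 1260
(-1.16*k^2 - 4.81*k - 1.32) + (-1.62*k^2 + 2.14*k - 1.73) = -2.78*k^2 - 2.67*k - 3.05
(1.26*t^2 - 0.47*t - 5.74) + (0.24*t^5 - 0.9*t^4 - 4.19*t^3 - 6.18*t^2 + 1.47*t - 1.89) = 0.24*t^5 - 0.9*t^4 - 4.19*t^3 - 4.92*t^2 + 1.0*t - 7.63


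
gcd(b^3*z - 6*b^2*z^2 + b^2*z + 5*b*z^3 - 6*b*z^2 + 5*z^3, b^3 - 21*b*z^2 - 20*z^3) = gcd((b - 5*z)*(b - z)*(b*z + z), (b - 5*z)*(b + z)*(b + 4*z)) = -b + 5*z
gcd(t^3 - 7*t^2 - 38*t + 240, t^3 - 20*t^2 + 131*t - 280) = t^2 - 13*t + 40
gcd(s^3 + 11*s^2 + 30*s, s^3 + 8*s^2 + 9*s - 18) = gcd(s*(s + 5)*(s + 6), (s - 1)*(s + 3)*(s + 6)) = s + 6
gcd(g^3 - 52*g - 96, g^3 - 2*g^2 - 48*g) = g^2 - 2*g - 48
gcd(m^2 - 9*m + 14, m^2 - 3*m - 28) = m - 7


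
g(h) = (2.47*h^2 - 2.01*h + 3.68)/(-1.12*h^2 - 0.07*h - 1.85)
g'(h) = (2.24*h + 0.07)*(2.47*h^2 - 2.01*h + 3.68)/(-1.12*h^2 - 0.07*h - 1.85)^2 + (4.94*h - 2.01)/(-1.12*h^2 - 0.07*h - 1.85) = (-2.4241*h^2 - 0.895799999999999*h + 3.9761)/(1.2544*h^4 + 0.1568*h^3 + 4.1489*h^2 + 0.259*h + 3.4225)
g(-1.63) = -2.87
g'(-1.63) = -0.05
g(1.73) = -1.43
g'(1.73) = -0.17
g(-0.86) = -2.76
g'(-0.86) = 0.43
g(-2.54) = -2.78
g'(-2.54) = -0.12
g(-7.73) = -2.44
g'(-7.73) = -0.03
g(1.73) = -1.43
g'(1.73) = -0.17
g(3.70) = -1.72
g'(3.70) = -0.11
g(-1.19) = -2.85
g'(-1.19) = 0.14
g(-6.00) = -2.51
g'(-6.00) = -0.04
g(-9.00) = -2.41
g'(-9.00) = -0.02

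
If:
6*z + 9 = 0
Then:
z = -3/2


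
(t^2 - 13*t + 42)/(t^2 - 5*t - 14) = (t - 6)/(t + 2)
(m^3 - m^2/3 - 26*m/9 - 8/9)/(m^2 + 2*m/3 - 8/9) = (3*m^2 - 5*m - 2)/(3*m - 2)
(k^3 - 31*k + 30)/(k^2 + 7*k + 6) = (k^2 - 6*k + 5)/(k + 1)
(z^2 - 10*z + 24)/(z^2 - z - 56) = (-z^2 + 10*z - 24)/(-z^2 + z + 56)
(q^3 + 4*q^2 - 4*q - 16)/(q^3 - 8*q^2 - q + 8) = (q^3 + 4*q^2 - 4*q - 16)/(q^3 - 8*q^2 - q + 8)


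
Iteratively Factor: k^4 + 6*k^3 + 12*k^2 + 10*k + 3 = (k + 1)*(k^3 + 5*k^2 + 7*k + 3) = (k + 1)*(k + 3)*(k^2 + 2*k + 1) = (k + 1)^2*(k + 3)*(k + 1)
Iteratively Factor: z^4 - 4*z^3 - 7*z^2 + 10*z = (z - 5)*(z^3 + z^2 - 2*z) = (z - 5)*(z + 2)*(z^2 - z) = z*(z - 5)*(z + 2)*(z - 1)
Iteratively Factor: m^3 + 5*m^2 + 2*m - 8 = (m + 4)*(m^2 + m - 2) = (m - 1)*(m + 4)*(m + 2)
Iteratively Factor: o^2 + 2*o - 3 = (o + 3)*(o - 1)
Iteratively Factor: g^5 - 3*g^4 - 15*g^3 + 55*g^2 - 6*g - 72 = (g - 3)*(g^4 - 15*g^2 + 10*g + 24) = (g - 3)*(g - 2)*(g^3 + 2*g^2 - 11*g - 12) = (g - 3)*(g - 2)*(g + 4)*(g^2 - 2*g - 3) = (g - 3)*(g - 2)*(g + 1)*(g + 4)*(g - 3)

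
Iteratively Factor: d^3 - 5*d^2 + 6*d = (d - 2)*(d^2 - 3*d) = (d - 3)*(d - 2)*(d)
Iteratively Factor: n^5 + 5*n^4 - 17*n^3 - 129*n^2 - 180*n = (n + 3)*(n^4 + 2*n^3 - 23*n^2 - 60*n) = (n - 5)*(n + 3)*(n^3 + 7*n^2 + 12*n) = n*(n - 5)*(n + 3)*(n^2 + 7*n + 12) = n*(n - 5)*(n + 3)*(n + 4)*(n + 3)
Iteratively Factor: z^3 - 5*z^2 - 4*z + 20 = (z - 5)*(z^2 - 4) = (z - 5)*(z + 2)*(z - 2)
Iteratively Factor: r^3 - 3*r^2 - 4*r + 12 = (r - 2)*(r^2 - r - 6) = (r - 2)*(r + 2)*(r - 3)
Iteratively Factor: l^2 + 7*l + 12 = (l + 3)*(l + 4)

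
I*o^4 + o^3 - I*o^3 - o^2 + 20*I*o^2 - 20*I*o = o*(o - 5*I)*(o + 4*I)*(I*o - I)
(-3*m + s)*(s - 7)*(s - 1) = -3*m*s^2 + 24*m*s - 21*m + s^3 - 8*s^2 + 7*s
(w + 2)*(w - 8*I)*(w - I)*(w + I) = w^4 + 2*w^3 - 8*I*w^3 + w^2 - 16*I*w^2 + 2*w - 8*I*w - 16*I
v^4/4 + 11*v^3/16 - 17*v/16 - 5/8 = (v/4 + 1/2)*(v - 5/4)*(v + 1)^2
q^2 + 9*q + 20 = (q + 4)*(q + 5)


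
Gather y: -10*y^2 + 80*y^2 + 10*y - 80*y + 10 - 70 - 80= 70*y^2 - 70*y - 140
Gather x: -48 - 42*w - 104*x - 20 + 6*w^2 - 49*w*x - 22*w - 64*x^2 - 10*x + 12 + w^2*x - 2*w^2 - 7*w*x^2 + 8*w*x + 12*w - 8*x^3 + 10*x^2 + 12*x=4*w^2 - 52*w - 8*x^3 + x^2*(-7*w - 54) + x*(w^2 - 41*w - 102) - 56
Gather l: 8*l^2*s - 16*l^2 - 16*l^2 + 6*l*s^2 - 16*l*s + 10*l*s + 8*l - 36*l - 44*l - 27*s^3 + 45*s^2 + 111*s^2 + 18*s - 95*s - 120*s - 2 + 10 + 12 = l^2*(8*s - 32) + l*(6*s^2 - 6*s - 72) - 27*s^3 + 156*s^2 - 197*s + 20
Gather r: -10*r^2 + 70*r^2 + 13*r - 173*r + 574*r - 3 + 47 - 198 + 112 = 60*r^2 + 414*r - 42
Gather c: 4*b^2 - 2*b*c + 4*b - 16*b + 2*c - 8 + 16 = 4*b^2 - 12*b + c*(2 - 2*b) + 8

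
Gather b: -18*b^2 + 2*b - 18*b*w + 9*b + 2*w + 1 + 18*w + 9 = -18*b^2 + b*(11 - 18*w) + 20*w + 10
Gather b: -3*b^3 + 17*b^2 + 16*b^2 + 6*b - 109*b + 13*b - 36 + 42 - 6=-3*b^3 + 33*b^2 - 90*b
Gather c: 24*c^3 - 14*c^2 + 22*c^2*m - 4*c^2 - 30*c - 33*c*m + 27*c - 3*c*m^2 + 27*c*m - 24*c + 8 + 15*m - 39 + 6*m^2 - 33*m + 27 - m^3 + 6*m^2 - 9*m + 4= 24*c^3 + c^2*(22*m - 18) + c*(-3*m^2 - 6*m - 27) - m^3 + 12*m^2 - 27*m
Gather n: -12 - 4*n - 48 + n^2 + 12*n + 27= n^2 + 8*n - 33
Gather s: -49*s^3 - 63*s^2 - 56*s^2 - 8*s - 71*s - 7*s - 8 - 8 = -49*s^3 - 119*s^2 - 86*s - 16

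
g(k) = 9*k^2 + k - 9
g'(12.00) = 217.00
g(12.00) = 1299.00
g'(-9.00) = -161.00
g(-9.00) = 711.00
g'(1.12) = 21.16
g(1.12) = 3.41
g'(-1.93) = -33.74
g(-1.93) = 22.59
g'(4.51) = 82.18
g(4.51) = 178.57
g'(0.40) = 8.20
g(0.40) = -7.16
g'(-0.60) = -9.80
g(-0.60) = -6.36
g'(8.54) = 154.72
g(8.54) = 655.92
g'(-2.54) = -44.72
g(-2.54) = 46.52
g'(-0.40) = -6.20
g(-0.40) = -7.96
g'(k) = 18*k + 1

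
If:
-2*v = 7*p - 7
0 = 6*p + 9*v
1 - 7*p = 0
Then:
No Solution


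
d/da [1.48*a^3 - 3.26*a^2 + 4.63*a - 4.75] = 4.44*a^2 - 6.52*a + 4.63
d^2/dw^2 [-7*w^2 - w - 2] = -14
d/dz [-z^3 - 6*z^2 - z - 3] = -3*z^2 - 12*z - 1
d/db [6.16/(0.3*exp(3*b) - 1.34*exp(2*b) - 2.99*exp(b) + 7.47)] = (-5.544*exp(2*b) + 16.5088*exp(b) + 18.4184)*exp(b)/(0.3*exp(3*b) - 1.34*exp(2*b) - 2.99*exp(b) + 7.47)^2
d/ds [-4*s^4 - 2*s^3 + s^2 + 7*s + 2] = -16*s^3 - 6*s^2 + 2*s + 7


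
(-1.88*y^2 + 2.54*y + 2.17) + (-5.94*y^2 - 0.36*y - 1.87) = -7.82*y^2 + 2.18*y + 0.3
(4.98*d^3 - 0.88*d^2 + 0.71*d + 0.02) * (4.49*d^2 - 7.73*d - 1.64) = 22.3602*d^5 - 42.4466*d^4 + 1.8231*d^3 - 3.9553*d^2 - 1.319*d - 0.0328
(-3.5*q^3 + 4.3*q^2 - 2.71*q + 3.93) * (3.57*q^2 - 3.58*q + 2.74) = -12.495*q^5 + 27.881*q^4 - 34.6587*q^3 + 35.5139*q^2 - 21.4948*q + 10.7682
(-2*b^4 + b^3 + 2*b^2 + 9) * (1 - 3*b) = 6*b^5 - 5*b^4 - 5*b^3 + 2*b^2 - 27*b + 9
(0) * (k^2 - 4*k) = 0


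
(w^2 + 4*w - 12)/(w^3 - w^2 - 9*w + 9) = (w^2 + 4*w - 12)/(w^3 - w^2 - 9*w + 9)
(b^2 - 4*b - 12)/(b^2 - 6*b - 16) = (b - 6)/(b - 8)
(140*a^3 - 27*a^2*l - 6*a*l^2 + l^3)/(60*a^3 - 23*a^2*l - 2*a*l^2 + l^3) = (7*a - l)/(3*a - l)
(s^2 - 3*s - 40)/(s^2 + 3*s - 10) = (s - 8)/(s - 2)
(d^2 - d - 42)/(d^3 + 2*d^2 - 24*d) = (d - 7)/(d*(d - 4))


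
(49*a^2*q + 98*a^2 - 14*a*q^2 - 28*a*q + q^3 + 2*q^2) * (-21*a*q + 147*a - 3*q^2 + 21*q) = -1029*a^3*q^2 + 5145*a^3*q + 14406*a^3 + 147*a^2*q^3 - 735*a^2*q^2 - 2058*a^2*q + 21*a*q^4 - 105*a*q^3 - 294*a*q^2 - 3*q^5 + 15*q^4 + 42*q^3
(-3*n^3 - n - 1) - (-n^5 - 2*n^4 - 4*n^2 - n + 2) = n^5 + 2*n^4 - 3*n^3 + 4*n^2 - 3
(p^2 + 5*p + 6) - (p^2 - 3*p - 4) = 8*p + 10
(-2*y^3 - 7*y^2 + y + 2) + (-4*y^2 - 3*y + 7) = -2*y^3 - 11*y^2 - 2*y + 9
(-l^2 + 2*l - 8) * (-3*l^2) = 3*l^4 - 6*l^3 + 24*l^2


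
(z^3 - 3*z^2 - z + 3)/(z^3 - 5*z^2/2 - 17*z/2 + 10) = 2*(z^2 - 2*z - 3)/(2*z^2 - 3*z - 20)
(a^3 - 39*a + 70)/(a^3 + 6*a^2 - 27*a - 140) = (a - 2)/(a + 4)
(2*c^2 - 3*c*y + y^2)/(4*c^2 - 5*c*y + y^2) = (-2*c + y)/(-4*c + y)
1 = 1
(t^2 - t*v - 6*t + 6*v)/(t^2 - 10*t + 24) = (t - v)/(t - 4)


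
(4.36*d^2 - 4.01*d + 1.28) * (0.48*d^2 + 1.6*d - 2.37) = 2.0928*d^4 + 5.0512*d^3 - 16.1348*d^2 + 11.5517*d - 3.0336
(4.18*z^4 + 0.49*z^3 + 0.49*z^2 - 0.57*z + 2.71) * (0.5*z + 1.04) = 2.09*z^5 + 4.5922*z^4 + 0.7546*z^3 + 0.2246*z^2 + 0.7622*z + 2.8184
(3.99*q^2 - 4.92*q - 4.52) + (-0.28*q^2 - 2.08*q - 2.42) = 3.71*q^2 - 7.0*q - 6.94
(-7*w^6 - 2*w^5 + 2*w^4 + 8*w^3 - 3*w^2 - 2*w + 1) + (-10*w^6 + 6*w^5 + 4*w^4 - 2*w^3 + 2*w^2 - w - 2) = -17*w^6 + 4*w^5 + 6*w^4 + 6*w^3 - w^2 - 3*w - 1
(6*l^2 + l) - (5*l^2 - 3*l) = l^2 + 4*l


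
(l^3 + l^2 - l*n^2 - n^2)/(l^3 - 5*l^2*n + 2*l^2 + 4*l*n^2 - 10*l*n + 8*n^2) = (l^2 + l*n + l + n)/(l^2 - 4*l*n + 2*l - 8*n)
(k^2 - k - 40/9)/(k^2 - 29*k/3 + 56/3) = (k + 5/3)/(k - 7)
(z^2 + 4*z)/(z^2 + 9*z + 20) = z/(z + 5)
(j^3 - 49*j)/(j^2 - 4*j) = (j^2 - 49)/(j - 4)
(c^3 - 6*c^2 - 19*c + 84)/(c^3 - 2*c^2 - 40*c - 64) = (c^2 - 10*c + 21)/(c^2 - 6*c - 16)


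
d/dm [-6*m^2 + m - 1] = 1 - 12*m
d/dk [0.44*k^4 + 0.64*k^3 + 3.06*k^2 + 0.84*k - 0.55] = 1.76*k^3 + 1.92*k^2 + 6.12*k + 0.84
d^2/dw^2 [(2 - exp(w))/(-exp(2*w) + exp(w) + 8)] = (exp(4*w) - 7*exp(3*w) + 54*exp(2*w) - 74*exp(w) + 80)*exp(w)/(exp(6*w) - 3*exp(5*w) - 21*exp(4*w) + 47*exp(3*w) + 168*exp(2*w) - 192*exp(w) - 512)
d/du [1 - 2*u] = -2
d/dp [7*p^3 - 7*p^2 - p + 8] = 21*p^2 - 14*p - 1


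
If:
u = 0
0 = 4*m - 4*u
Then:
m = 0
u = 0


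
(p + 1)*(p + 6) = p^2 + 7*p + 6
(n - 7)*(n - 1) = n^2 - 8*n + 7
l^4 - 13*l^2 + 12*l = l*(l - 3)*(l - 1)*(l + 4)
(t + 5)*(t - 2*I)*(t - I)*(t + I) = t^4 + 5*t^3 - 2*I*t^3 + t^2 - 10*I*t^2 + 5*t - 2*I*t - 10*I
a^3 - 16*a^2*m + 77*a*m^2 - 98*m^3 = (a - 7*m)^2*(a - 2*m)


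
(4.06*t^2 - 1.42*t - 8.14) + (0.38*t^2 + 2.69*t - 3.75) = 4.44*t^2 + 1.27*t - 11.89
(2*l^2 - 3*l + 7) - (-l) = 2*l^2 - 2*l + 7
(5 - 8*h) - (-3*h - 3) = 8 - 5*h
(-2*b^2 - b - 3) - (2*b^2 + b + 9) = -4*b^2 - 2*b - 12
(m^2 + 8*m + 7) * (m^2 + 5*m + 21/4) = m^4 + 13*m^3 + 209*m^2/4 + 77*m + 147/4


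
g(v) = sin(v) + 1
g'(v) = cos(v)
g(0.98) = 1.83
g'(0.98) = 0.56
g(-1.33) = 0.03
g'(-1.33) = 0.24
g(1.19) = 1.93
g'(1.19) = 0.37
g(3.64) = 0.52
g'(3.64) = -0.88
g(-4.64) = 2.00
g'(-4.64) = -0.07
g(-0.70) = 0.36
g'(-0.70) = 0.76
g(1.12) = 1.90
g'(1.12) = 0.44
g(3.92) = 0.30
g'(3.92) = -0.71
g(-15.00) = 0.35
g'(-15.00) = -0.76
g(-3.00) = 0.86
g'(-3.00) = -0.99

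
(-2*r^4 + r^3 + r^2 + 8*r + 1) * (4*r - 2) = -8*r^5 + 8*r^4 + 2*r^3 + 30*r^2 - 12*r - 2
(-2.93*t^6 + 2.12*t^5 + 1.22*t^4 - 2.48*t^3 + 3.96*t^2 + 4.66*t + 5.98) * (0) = 0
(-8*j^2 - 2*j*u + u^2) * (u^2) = -8*j^2*u^2 - 2*j*u^3 + u^4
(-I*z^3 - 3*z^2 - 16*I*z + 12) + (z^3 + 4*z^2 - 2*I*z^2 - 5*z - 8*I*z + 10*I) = z^3 - I*z^3 + z^2 - 2*I*z^2 - 5*z - 24*I*z + 12 + 10*I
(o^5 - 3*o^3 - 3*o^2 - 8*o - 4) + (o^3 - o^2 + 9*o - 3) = o^5 - 2*o^3 - 4*o^2 + o - 7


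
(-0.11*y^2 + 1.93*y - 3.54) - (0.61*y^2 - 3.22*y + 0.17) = -0.72*y^2 + 5.15*y - 3.71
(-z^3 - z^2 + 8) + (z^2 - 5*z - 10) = -z^3 - 5*z - 2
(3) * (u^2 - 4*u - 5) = 3*u^2 - 12*u - 15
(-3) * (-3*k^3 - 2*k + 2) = 9*k^3 + 6*k - 6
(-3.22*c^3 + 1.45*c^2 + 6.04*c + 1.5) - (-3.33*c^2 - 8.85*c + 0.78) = -3.22*c^3 + 4.78*c^2 + 14.89*c + 0.72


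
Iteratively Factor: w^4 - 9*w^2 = (w - 3)*(w^3 + 3*w^2) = w*(w - 3)*(w^2 + 3*w) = w*(w - 3)*(w + 3)*(w)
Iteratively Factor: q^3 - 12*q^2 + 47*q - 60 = (q - 5)*(q^2 - 7*q + 12) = (q - 5)*(q - 4)*(q - 3)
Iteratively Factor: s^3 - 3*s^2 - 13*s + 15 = (s - 1)*(s^2 - 2*s - 15) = (s - 1)*(s + 3)*(s - 5)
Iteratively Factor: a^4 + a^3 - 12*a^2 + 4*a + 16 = (a + 4)*(a^3 - 3*a^2 + 4) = (a + 1)*(a + 4)*(a^2 - 4*a + 4) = (a - 2)*(a + 1)*(a + 4)*(a - 2)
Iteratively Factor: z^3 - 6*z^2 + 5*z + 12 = (z + 1)*(z^2 - 7*z + 12) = (z - 4)*(z + 1)*(z - 3)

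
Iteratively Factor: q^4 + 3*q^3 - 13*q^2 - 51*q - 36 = (q - 4)*(q^3 + 7*q^2 + 15*q + 9) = (q - 4)*(q + 3)*(q^2 + 4*q + 3) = (q - 4)*(q + 3)^2*(q + 1)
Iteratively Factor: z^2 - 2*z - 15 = (z + 3)*(z - 5)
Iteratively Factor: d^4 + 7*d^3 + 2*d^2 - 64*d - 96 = (d + 2)*(d^3 + 5*d^2 - 8*d - 48) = (d - 3)*(d + 2)*(d^2 + 8*d + 16) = (d - 3)*(d + 2)*(d + 4)*(d + 4)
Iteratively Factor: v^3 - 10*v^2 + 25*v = (v - 5)*(v^2 - 5*v) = (v - 5)^2*(v)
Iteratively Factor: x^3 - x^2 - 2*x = (x + 1)*(x^2 - 2*x) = x*(x + 1)*(x - 2)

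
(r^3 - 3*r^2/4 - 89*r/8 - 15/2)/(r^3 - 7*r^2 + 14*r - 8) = (8*r^2 + 26*r + 15)/(8*(r^2 - 3*r + 2))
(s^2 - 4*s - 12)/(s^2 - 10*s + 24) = (s + 2)/(s - 4)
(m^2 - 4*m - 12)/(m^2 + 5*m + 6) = (m - 6)/(m + 3)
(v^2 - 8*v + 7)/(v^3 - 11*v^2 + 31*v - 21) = 1/(v - 3)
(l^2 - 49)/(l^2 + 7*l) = (l - 7)/l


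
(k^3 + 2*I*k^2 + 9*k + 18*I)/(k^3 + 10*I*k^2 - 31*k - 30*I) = (k - 3*I)/(k + 5*I)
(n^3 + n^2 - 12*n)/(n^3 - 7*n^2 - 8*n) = (-n^2 - n + 12)/(-n^2 + 7*n + 8)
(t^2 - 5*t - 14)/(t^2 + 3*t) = (t^2 - 5*t - 14)/(t*(t + 3))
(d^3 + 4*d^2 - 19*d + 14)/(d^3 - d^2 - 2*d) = (d^2 + 6*d - 7)/(d*(d + 1))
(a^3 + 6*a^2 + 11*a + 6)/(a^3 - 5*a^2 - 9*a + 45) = (a^2 + 3*a + 2)/(a^2 - 8*a + 15)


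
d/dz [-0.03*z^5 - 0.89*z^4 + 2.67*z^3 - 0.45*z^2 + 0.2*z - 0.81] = -0.15*z^4 - 3.56*z^3 + 8.01*z^2 - 0.9*z + 0.2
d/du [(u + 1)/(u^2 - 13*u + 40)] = (u^2 - 13*u - (u + 1)*(2*u - 13) + 40)/(u^2 - 13*u + 40)^2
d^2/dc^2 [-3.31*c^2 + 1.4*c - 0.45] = -6.62000000000000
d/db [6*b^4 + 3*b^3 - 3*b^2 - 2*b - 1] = 24*b^3 + 9*b^2 - 6*b - 2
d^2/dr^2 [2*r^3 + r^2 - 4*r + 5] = 12*r + 2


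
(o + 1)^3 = o^3 + 3*o^2 + 3*o + 1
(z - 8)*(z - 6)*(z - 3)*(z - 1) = z^4 - 18*z^3 + 107*z^2 - 234*z + 144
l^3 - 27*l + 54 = (l - 3)^2*(l + 6)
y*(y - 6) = y^2 - 6*y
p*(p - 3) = p^2 - 3*p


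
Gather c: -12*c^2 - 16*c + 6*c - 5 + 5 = -12*c^2 - 10*c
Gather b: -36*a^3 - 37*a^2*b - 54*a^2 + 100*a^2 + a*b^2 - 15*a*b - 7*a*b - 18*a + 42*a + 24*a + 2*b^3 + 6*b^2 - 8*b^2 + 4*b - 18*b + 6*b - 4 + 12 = -36*a^3 + 46*a^2 + 48*a + 2*b^3 + b^2*(a - 2) + b*(-37*a^2 - 22*a - 8) + 8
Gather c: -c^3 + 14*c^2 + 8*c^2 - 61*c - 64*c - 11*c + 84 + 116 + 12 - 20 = -c^3 + 22*c^2 - 136*c + 192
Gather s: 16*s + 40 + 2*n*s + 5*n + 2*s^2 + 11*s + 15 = 5*n + 2*s^2 + s*(2*n + 27) + 55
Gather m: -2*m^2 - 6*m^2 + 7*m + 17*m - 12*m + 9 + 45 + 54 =-8*m^2 + 12*m + 108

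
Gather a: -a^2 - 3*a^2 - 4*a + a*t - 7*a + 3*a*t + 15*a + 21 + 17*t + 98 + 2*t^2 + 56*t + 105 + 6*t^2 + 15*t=-4*a^2 + a*(4*t + 4) + 8*t^2 + 88*t + 224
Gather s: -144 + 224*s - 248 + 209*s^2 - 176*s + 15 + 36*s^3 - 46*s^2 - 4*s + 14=36*s^3 + 163*s^2 + 44*s - 363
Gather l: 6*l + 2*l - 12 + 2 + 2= 8*l - 8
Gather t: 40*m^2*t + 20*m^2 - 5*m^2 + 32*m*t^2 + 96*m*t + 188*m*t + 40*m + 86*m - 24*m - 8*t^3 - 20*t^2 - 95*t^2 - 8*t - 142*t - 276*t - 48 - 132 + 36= 15*m^2 + 102*m - 8*t^3 + t^2*(32*m - 115) + t*(40*m^2 + 284*m - 426) - 144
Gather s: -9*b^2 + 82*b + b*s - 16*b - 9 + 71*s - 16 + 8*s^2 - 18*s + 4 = -9*b^2 + 66*b + 8*s^2 + s*(b + 53) - 21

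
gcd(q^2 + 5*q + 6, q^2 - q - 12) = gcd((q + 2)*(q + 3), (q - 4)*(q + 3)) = q + 3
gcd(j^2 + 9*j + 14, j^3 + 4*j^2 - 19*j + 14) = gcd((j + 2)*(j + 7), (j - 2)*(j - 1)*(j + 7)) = j + 7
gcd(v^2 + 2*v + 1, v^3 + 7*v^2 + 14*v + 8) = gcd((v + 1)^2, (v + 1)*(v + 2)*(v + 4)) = v + 1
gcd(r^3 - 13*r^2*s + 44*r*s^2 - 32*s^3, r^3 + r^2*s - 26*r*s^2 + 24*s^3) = r^2 - 5*r*s + 4*s^2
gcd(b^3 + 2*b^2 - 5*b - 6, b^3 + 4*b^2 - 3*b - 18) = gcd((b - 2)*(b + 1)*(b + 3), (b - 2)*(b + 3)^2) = b^2 + b - 6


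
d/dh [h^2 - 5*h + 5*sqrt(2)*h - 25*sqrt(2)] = 2*h - 5 + 5*sqrt(2)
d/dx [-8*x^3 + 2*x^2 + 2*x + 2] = -24*x^2 + 4*x + 2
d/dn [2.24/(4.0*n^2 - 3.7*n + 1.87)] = (8.288 - 17.92*n)/(4.0*n^2 - 3.7*n + 1.87)^2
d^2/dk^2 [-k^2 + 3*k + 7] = -2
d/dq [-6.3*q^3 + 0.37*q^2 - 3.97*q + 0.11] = -18.9*q^2 + 0.74*q - 3.97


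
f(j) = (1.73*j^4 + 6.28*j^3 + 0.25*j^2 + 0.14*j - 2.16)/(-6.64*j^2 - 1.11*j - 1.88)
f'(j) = (13.28*j + 1.11)*(1.73*j^4 + 6.28*j^3 + 0.25*j^2 + 0.14*j - 2.16)/(-6.64*j^2 - 1.11*j - 1.88)^2 + (6.92*j^3 + 18.84*j^2 + 0.5*j + 0.14)/(-6.64*j^2 - 1.11*j - 1.88) = (-22.9744*j^5 - 47.4601*j^4 - 26.9512*j^3 - 34.7671*j^2 - 29.6248*j - 2.6608)/(44.0896*j^4 + 14.7408*j^3 + 26.1985*j^2 + 4.1736*j + 3.5344)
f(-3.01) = 0.50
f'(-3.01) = 0.66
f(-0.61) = 0.91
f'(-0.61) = 0.29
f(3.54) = -6.20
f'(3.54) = -2.77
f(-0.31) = 1.08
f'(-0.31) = 0.76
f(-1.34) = 0.93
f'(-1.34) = -0.09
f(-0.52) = 0.94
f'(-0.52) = 0.47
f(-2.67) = 0.70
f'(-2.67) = 0.49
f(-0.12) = 1.19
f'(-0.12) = 0.13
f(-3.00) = 0.51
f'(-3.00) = 0.66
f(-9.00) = -12.82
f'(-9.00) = 3.79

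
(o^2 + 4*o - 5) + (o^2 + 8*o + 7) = 2*o^2 + 12*o + 2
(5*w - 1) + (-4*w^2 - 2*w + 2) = -4*w^2 + 3*w + 1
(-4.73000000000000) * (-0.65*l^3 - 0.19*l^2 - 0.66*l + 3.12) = 3.0745*l^3 + 0.8987*l^2 + 3.1218*l - 14.7576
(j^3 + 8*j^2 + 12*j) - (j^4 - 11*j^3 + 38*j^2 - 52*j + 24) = -j^4 + 12*j^3 - 30*j^2 + 64*j - 24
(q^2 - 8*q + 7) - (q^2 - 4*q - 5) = 12 - 4*q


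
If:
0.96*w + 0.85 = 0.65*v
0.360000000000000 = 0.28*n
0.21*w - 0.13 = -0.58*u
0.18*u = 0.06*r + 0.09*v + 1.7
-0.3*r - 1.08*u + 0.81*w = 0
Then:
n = 1.29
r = -16.60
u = 1.65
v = -4.52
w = -3.94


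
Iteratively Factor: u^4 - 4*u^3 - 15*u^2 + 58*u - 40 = (u - 1)*(u^3 - 3*u^2 - 18*u + 40) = (u - 1)*(u + 4)*(u^2 - 7*u + 10) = (u - 2)*(u - 1)*(u + 4)*(u - 5)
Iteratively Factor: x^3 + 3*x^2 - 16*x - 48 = (x - 4)*(x^2 + 7*x + 12) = (x - 4)*(x + 4)*(x + 3)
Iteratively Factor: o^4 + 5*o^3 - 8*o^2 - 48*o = (o - 3)*(o^3 + 8*o^2 + 16*o) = o*(o - 3)*(o^2 + 8*o + 16) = o*(o - 3)*(o + 4)*(o + 4)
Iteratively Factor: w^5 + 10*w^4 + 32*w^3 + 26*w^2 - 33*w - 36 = (w + 3)*(w^4 + 7*w^3 + 11*w^2 - 7*w - 12) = (w + 3)^2*(w^3 + 4*w^2 - w - 4) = (w - 1)*(w + 3)^2*(w^2 + 5*w + 4) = (w - 1)*(w + 1)*(w + 3)^2*(w + 4)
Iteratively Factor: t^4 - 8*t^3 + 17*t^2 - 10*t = (t - 1)*(t^3 - 7*t^2 + 10*t) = (t - 2)*(t - 1)*(t^2 - 5*t) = (t - 5)*(t - 2)*(t - 1)*(t)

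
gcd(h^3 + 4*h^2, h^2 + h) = h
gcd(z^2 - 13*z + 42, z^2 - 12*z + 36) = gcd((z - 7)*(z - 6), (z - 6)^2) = z - 6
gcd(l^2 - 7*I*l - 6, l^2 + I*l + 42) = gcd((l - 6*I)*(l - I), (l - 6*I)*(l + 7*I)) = l - 6*I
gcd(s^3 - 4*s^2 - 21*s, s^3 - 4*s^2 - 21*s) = s^3 - 4*s^2 - 21*s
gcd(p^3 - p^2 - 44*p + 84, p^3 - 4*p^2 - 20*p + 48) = p^2 - 8*p + 12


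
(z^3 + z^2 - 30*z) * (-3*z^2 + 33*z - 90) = -3*z^5 + 30*z^4 + 33*z^3 - 1080*z^2 + 2700*z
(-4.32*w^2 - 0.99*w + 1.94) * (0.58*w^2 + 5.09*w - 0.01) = -2.5056*w^4 - 22.563*w^3 - 3.8707*w^2 + 9.8845*w - 0.0194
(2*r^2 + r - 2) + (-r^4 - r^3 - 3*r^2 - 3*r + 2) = -r^4 - r^3 - r^2 - 2*r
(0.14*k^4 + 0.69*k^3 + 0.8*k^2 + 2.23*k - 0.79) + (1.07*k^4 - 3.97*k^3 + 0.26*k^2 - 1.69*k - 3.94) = 1.21*k^4 - 3.28*k^3 + 1.06*k^2 + 0.54*k - 4.73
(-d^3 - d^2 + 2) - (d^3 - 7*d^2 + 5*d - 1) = -2*d^3 + 6*d^2 - 5*d + 3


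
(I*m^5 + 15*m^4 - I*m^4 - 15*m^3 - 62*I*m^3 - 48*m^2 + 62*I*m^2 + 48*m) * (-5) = -5*I*m^5 - 75*m^4 + 5*I*m^4 + 75*m^3 + 310*I*m^3 + 240*m^2 - 310*I*m^2 - 240*m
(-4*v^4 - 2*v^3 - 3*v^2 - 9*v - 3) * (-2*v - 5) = 8*v^5 + 24*v^4 + 16*v^3 + 33*v^2 + 51*v + 15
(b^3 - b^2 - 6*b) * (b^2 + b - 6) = b^5 - 13*b^3 + 36*b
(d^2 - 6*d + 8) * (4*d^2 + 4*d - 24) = 4*d^4 - 20*d^3 - 16*d^2 + 176*d - 192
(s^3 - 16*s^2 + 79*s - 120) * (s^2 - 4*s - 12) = s^5 - 20*s^4 + 131*s^3 - 244*s^2 - 468*s + 1440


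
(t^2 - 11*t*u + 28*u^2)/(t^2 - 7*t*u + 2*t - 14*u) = (t - 4*u)/(t + 2)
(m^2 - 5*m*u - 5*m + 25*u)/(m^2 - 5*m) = (m - 5*u)/m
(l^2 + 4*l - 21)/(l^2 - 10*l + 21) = (l + 7)/(l - 7)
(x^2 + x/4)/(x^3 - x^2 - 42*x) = (x + 1/4)/(x^2 - x - 42)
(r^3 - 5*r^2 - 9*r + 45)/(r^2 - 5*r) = r - 9/r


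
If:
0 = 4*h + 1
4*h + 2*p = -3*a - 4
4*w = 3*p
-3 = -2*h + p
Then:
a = 4/3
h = -1/4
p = -7/2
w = -21/8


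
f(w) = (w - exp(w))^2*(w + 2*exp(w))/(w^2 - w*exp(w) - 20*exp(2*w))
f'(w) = (2 - 2*exp(w))*(w - exp(w))*(w + 2*exp(w))/(w^2 - w*exp(w) - 20*exp(2*w)) + (w - exp(w))^2*(w + 2*exp(w))*(w*exp(w) - 2*w + 40*exp(2*w) + exp(w))/(w^2 - w*exp(w) - 20*exp(2*w))^2 + (w - exp(w))^2*(2*exp(w) + 1)/(w^2 - w*exp(w) - 20*exp(2*w)) = (w - exp(w))*((w - exp(w))*(w + 2*exp(w))*(w*exp(w) - 2*w + 40*exp(2*w) + exp(w)) + (-2*(1 - exp(w))*(w + 2*exp(w)) - (w - exp(w))*(2*exp(w) + 1))*(-w^2 + w*exp(w) + 20*exp(2*w)))/(-w^2 + w*exp(w) + 20*exp(2*w))^2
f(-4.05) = -4.03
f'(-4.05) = 1.01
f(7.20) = -132.83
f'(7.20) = -133.79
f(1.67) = -0.29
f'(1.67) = -0.38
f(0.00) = -0.10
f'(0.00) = 0.06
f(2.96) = -1.48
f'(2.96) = -1.77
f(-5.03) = -5.02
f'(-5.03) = 1.01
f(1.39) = -0.20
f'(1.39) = -0.25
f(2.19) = -0.57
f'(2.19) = -0.73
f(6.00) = -39.41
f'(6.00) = -40.19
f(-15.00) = -15.00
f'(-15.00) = 1.00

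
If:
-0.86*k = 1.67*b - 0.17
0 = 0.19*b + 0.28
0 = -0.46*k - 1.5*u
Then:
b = -1.47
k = 3.06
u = -0.94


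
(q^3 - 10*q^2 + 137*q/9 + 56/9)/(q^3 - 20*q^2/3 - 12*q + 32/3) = (9*q^2 - 18*q - 7)/(3*(3*q^2 + 4*q - 4))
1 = 1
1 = 1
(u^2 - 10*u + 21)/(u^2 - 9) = (u - 7)/(u + 3)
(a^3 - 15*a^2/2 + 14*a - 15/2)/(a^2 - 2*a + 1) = (2*a^2 - 13*a + 15)/(2*(a - 1))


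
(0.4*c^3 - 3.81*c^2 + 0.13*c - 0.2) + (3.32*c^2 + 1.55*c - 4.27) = 0.4*c^3 - 0.49*c^2 + 1.68*c - 4.47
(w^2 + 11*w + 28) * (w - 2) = w^3 + 9*w^2 + 6*w - 56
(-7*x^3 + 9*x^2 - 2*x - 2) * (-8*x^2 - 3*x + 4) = 56*x^5 - 51*x^4 - 39*x^3 + 58*x^2 - 2*x - 8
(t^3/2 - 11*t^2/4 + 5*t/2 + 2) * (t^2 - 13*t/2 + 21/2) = t^5/2 - 6*t^4 + 205*t^3/8 - 345*t^2/8 + 53*t/4 + 21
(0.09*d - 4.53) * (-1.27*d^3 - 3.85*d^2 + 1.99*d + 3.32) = -0.1143*d^4 + 5.4066*d^3 + 17.6196*d^2 - 8.7159*d - 15.0396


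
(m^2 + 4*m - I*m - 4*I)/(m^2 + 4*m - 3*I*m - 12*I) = (m - I)/(m - 3*I)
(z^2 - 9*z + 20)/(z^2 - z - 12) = (z - 5)/(z + 3)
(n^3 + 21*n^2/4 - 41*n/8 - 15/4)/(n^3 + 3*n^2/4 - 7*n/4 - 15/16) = 2*(n + 6)/(2*n + 3)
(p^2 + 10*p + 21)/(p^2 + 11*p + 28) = (p + 3)/(p + 4)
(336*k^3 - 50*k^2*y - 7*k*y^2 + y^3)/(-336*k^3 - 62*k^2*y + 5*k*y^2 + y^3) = (-6*k + y)/(6*k + y)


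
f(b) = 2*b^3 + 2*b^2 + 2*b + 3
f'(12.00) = 914.00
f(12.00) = 3771.00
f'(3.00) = 68.00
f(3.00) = 81.00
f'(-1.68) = 12.21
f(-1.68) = -4.20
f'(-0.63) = 1.86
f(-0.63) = 2.03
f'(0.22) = 3.17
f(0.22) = 3.56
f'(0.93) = 10.91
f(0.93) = 8.20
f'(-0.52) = 1.54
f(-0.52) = 2.22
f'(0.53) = 5.81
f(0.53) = 4.92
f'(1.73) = 26.88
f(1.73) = 22.80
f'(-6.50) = 229.50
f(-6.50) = -474.75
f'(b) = 6*b^2 + 4*b + 2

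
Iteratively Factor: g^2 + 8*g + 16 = (g + 4)*(g + 4)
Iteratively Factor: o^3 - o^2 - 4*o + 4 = (o - 2)*(o^2 + o - 2) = (o - 2)*(o - 1)*(o + 2)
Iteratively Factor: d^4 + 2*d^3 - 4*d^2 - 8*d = (d + 2)*(d^3 - 4*d) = d*(d + 2)*(d^2 - 4) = d*(d + 2)^2*(d - 2)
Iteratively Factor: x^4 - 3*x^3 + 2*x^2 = (x - 2)*(x^3 - x^2) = (x - 2)*(x - 1)*(x^2) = x*(x - 2)*(x - 1)*(x)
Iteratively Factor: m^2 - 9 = (m + 3)*(m - 3)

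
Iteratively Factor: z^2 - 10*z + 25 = (z - 5)*(z - 5)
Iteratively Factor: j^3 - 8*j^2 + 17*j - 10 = (j - 1)*(j^2 - 7*j + 10) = (j - 5)*(j - 1)*(j - 2)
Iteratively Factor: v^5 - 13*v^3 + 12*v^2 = (v)*(v^4 - 13*v^2 + 12*v) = v*(v - 1)*(v^3 + v^2 - 12*v) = v*(v - 3)*(v - 1)*(v^2 + 4*v) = v*(v - 3)*(v - 1)*(v + 4)*(v)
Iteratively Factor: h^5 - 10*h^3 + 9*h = (h - 1)*(h^4 + h^3 - 9*h^2 - 9*h) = (h - 1)*(h + 3)*(h^3 - 2*h^2 - 3*h) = h*(h - 1)*(h + 3)*(h^2 - 2*h - 3) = h*(h - 1)*(h + 1)*(h + 3)*(h - 3)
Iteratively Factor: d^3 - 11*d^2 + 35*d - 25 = (d - 5)*(d^2 - 6*d + 5) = (d - 5)^2*(d - 1)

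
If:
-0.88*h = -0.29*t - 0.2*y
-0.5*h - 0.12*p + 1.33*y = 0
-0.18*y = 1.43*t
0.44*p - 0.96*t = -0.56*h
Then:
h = 0.00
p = 0.00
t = 0.00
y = 0.00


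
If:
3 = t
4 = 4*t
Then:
No Solution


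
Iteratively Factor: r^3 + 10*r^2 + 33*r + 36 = (r + 3)*(r^2 + 7*r + 12) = (r + 3)*(r + 4)*(r + 3)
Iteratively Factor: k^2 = (k)*(k)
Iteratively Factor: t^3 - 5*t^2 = (t - 5)*(t^2) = t*(t - 5)*(t)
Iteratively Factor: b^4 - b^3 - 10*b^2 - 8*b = (b)*(b^3 - b^2 - 10*b - 8) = b*(b + 2)*(b^2 - 3*b - 4) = b*(b - 4)*(b + 2)*(b + 1)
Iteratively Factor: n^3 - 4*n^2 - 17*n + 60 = (n + 4)*(n^2 - 8*n + 15) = (n - 3)*(n + 4)*(n - 5)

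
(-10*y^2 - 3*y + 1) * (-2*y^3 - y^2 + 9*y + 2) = 20*y^5 + 16*y^4 - 89*y^3 - 48*y^2 + 3*y + 2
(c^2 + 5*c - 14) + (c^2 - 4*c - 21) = 2*c^2 + c - 35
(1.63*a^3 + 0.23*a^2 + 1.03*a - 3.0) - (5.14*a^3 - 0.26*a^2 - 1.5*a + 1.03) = -3.51*a^3 + 0.49*a^2 + 2.53*a - 4.03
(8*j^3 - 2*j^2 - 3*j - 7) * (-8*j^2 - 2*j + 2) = -64*j^5 + 44*j^3 + 58*j^2 + 8*j - 14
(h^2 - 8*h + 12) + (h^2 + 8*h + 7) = 2*h^2 + 19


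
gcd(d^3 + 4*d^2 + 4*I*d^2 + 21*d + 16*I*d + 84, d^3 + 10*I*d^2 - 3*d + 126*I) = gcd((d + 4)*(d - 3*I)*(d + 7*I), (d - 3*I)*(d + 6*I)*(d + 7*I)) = d^2 + 4*I*d + 21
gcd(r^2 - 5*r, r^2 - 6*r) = r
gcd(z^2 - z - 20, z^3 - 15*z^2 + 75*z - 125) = z - 5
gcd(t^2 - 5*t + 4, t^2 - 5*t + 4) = t^2 - 5*t + 4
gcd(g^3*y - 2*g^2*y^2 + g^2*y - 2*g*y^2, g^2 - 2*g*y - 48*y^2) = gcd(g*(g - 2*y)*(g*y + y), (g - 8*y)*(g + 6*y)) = 1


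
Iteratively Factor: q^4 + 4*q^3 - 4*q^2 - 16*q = (q)*(q^3 + 4*q^2 - 4*q - 16) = q*(q + 2)*(q^2 + 2*q - 8) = q*(q - 2)*(q + 2)*(q + 4)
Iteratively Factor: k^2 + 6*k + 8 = (k + 2)*(k + 4)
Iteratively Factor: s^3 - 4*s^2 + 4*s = (s - 2)*(s^2 - 2*s) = (s - 2)^2*(s)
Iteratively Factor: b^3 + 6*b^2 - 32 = (b + 4)*(b^2 + 2*b - 8) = (b - 2)*(b + 4)*(b + 4)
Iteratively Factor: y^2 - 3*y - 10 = (y - 5)*(y + 2)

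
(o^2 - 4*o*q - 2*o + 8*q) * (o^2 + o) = o^4 - 4*o^3*q - o^3 + 4*o^2*q - 2*o^2 + 8*o*q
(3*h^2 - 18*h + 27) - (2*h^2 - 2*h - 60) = h^2 - 16*h + 87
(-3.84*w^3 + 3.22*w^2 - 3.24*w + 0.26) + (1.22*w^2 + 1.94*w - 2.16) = -3.84*w^3 + 4.44*w^2 - 1.3*w - 1.9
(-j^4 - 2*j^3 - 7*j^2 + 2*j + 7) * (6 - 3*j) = 3*j^5 + 9*j^3 - 48*j^2 - 9*j + 42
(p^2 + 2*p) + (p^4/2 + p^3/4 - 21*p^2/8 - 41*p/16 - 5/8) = p^4/2 + p^3/4 - 13*p^2/8 - 9*p/16 - 5/8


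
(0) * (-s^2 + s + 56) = 0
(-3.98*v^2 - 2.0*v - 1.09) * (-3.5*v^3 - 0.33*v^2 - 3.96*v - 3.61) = 13.93*v^5 + 8.3134*v^4 + 20.2358*v^3 + 22.6475*v^2 + 11.5364*v + 3.9349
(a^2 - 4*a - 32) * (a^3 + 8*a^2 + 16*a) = a^5 + 4*a^4 - 48*a^3 - 320*a^2 - 512*a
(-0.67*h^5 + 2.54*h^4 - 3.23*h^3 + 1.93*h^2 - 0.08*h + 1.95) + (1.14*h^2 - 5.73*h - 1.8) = -0.67*h^5 + 2.54*h^4 - 3.23*h^3 + 3.07*h^2 - 5.81*h + 0.15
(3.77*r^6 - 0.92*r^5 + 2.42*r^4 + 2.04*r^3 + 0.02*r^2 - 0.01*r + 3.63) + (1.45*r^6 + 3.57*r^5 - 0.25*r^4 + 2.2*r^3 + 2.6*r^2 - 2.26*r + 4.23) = 5.22*r^6 + 2.65*r^5 + 2.17*r^4 + 4.24*r^3 + 2.62*r^2 - 2.27*r + 7.86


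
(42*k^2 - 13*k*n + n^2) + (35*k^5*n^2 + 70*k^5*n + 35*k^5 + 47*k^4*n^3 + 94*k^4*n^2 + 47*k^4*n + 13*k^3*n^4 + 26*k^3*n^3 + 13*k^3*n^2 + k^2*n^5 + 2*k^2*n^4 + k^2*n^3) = 35*k^5*n^2 + 70*k^5*n + 35*k^5 + 47*k^4*n^3 + 94*k^4*n^2 + 47*k^4*n + 13*k^3*n^4 + 26*k^3*n^3 + 13*k^3*n^2 + k^2*n^5 + 2*k^2*n^4 + k^2*n^3 + 42*k^2 - 13*k*n + n^2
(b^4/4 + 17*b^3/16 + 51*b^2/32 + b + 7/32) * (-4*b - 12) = -b^5 - 29*b^4/4 - 153*b^3/8 - 185*b^2/8 - 103*b/8 - 21/8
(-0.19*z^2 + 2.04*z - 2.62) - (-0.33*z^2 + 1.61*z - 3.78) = 0.14*z^2 + 0.43*z + 1.16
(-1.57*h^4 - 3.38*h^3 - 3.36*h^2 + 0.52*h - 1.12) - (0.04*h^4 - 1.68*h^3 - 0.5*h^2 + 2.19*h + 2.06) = -1.61*h^4 - 1.7*h^3 - 2.86*h^2 - 1.67*h - 3.18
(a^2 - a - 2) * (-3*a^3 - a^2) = -3*a^5 + 2*a^4 + 7*a^3 + 2*a^2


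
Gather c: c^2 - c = c^2 - c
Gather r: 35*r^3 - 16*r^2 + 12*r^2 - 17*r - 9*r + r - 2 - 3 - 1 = 35*r^3 - 4*r^2 - 25*r - 6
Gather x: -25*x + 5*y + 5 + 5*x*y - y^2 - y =x*(5*y - 25) - y^2 + 4*y + 5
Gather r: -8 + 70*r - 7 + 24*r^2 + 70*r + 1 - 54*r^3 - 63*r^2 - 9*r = -54*r^3 - 39*r^2 + 131*r - 14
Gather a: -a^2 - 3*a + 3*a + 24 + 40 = 64 - a^2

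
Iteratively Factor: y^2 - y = (y - 1)*(y)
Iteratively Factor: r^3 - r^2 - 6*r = (r)*(r^2 - r - 6) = r*(r - 3)*(r + 2)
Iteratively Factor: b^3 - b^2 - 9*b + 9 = (b + 3)*(b^2 - 4*b + 3) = (b - 3)*(b + 3)*(b - 1)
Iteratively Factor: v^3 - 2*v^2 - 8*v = (v - 4)*(v^2 + 2*v) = v*(v - 4)*(v + 2)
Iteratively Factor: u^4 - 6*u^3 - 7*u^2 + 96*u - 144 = (u - 3)*(u^3 - 3*u^2 - 16*u + 48) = (u - 3)^2*(u^2 - 16) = (u - 4)*(u - 3)^2*(u + 4)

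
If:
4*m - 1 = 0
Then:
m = 1/4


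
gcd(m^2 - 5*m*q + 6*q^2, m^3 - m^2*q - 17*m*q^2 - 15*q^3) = 1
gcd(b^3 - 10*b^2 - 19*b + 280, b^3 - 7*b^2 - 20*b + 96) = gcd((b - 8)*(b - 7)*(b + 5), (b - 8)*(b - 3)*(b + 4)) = b - 8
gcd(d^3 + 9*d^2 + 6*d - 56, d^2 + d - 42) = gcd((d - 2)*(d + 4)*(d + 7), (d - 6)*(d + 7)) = d + 7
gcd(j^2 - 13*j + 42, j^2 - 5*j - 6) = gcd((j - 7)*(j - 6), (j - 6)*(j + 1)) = j - 6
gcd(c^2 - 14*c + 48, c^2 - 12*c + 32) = c - 8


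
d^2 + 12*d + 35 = (d + 5)*(d + 7)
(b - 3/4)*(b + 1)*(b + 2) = b^3 + 9*b^2/4 - b/4 - 3/2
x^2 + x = x*(x + 1)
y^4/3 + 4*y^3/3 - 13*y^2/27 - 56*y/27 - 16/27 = (y/3 + 1/3)*(y - 4/3)*(y + 1/3)*(y + 4)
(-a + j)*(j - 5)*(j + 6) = -a*j^2 - a*j + 30*a + j^3 + j^2 - 30*j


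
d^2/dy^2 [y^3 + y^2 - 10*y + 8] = 6*y + 2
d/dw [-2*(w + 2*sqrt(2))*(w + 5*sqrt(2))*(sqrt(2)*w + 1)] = -6*sqrt(2)*w^2 - 60*w - 54*sqrt(2)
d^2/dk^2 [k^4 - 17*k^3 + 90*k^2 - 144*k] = 12*k^2 - 102*k + 180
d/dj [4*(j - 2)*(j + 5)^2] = 4*(j + 5)*(3*j + 1)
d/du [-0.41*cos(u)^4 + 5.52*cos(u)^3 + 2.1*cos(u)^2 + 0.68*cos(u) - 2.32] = (1.64*cos(u)^3 - 16.56*cos(u)^2 - 4.2*cos(u) - 0.68)*sin(u)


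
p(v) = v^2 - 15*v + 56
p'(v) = 2*v - 15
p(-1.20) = 75.44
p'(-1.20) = -17.40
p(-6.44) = 194.07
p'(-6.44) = -27.88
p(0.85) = 43.97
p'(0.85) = -13.30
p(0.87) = 43.71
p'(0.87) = -13.26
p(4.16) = 10.91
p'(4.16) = -6.68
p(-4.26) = 138.05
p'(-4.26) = -23.52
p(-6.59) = 198.28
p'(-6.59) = -28.18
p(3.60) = 14.96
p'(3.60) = -7.80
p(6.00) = 2.00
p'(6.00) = -3.00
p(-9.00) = 272.00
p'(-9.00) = -33.00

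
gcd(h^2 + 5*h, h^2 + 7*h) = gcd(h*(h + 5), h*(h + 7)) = h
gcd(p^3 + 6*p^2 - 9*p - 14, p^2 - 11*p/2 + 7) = p - 2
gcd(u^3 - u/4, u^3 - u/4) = u^3 - u/4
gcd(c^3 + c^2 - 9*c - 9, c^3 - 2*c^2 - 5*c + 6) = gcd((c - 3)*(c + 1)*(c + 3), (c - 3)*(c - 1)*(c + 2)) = c - 3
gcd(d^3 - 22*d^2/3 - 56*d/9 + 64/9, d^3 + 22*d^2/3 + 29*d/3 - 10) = d - 2/3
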